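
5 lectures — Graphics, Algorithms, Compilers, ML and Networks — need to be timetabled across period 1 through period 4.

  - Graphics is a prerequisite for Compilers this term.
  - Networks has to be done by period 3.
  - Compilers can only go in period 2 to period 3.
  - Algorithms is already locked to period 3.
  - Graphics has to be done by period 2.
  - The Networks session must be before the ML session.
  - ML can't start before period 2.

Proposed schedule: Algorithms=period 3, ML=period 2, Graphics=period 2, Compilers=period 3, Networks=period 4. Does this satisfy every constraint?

Invalid. Networks has to be done by period 3.

The Networks session must be before the ML session — violated.
Graphics has to be done by period 2 — holds.
ML can't start before period 2 — holds.
Compilers can only go in period 2 to period 3 — holds.
Algorithms is already locked to period 3 — holds.
Networks has to be done by period 3 — violated.
Graphics is a prerequisite for Compilers this term — holds.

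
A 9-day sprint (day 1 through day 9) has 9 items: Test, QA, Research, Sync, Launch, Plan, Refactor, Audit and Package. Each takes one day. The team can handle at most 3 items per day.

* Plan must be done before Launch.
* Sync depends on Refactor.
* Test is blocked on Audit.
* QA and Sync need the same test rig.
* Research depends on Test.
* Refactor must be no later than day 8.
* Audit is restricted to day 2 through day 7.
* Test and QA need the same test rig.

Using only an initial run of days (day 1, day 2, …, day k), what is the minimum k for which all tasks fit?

4

The precedence chain requires at least 3 distinct days.
With at most 3 per day and 9 tasks, at least 3 days are needed.
Propagating the time windows through the other constraints, Research can't land before day 4, so the schedule must run through at least day 4.
4 works (last occupied day: day 4): for example Package in day 3, Refactor in day 1, Audit in day 2, QA in day 1, Launch in day 2, Plan in day 1, Research in day 4, Test in day 3, Sync in day 2.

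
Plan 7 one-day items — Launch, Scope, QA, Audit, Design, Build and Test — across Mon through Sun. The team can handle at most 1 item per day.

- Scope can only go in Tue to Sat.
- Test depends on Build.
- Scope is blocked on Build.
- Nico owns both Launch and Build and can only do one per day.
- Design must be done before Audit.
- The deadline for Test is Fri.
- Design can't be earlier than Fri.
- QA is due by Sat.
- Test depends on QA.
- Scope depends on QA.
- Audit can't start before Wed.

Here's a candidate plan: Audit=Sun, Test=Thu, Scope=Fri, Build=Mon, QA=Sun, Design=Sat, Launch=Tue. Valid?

The team can handle at most 1 item per day — violated.
QA is due by Sat — violated.
Audit can't start before Wed — holds.
Design must be done before Audit — holds.
The deadline for Test is Fri — holds.
Test depends on Build — holds.
Scope is blocked on Build — holds.
Test depends on QA — violated.
Scope depends on QA — violated.
Design can't be earlier than Fri — holds.
Nico owns both Launch and Build and can only do one per day — holds.
Scope can only go in Tue to Sat — holds.

No — it violates: QA is due by Sat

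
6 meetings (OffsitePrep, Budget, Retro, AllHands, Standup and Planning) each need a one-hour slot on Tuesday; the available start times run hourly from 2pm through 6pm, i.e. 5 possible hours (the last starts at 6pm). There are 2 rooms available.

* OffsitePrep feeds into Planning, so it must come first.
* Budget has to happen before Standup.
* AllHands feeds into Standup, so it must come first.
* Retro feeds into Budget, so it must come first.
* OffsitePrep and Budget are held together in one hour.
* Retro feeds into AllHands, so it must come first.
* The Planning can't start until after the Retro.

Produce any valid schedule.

Planning in 4pm; AllHands in 4pm; Budget in 3pm; Standup in 5pm; Retro in 2pm; OffsitePrep in 3pm

Checking: Retro(2pm) before Budget(3pm); Budget(3pm) before Standup(5pm); AllHands(4pm) before Standup(5pm); Retro(2pm) before Planning(4pm); OffsitePrep(3pm) before Planning(4pm); Retro(2pm) before AllHands(4pm); OffsitePrep = Budget = 3pm; max 2 per hour (cap 2).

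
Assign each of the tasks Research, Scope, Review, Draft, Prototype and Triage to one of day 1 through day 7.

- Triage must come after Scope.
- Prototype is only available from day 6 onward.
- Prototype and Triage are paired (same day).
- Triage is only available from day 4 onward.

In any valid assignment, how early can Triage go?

Triage is available from day 4; Triage must be in the same day as Prototype, which can't be before day 6, so Triage is at least day 6.
Triage at day 6 is achievable: Prototype in day 6; Research in day 1; Triage in day 6; Scope in day 1; Draft in day 1; Review in day 1.

day 6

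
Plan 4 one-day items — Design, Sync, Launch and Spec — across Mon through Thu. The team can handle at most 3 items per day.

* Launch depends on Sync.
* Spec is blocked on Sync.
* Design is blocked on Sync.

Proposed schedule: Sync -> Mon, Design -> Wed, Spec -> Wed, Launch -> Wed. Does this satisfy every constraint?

Yes, all constraints hold

The team can handle at most 3 items per day — holds.
Launch depends on Sync — holds.
Design is blocked on Sync — holds.
Spec is blocked on Sync — holds.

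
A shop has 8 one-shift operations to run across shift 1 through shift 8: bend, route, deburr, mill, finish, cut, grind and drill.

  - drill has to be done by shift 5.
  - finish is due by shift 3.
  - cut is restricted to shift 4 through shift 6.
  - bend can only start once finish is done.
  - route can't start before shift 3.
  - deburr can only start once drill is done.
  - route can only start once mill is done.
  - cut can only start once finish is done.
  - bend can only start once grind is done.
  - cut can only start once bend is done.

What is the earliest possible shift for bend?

Precedence pushes bend to at least shift 2; downstream work caps bend at shift 5.
bend at shift 2 is achievable: route -> shift 3; mill -> shift 1; grind -> shift 1; deburr -> shift 2; drill -> shift 1; bend -> shift 2; cut -> shift 4; finish -> shift 1.

shift 2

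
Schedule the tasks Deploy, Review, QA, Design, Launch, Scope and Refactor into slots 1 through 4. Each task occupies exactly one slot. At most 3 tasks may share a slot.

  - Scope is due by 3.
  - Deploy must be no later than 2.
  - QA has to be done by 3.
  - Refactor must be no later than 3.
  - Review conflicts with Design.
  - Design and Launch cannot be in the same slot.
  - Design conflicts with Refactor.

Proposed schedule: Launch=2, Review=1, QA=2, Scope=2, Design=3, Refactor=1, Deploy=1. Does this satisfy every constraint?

Scope is due by 3 — holds.
QA has to be done by 3 — holds.
Refactor must be no later than 3 — holds.
At most 3 tasks may share a slot — holds.
Review conflicts with Design — holds.
Design and Launch cannot be in the same slot — holds.
Design conflicts with Refactor — holds.
Deploy must be no later than 2 — holds.

Valid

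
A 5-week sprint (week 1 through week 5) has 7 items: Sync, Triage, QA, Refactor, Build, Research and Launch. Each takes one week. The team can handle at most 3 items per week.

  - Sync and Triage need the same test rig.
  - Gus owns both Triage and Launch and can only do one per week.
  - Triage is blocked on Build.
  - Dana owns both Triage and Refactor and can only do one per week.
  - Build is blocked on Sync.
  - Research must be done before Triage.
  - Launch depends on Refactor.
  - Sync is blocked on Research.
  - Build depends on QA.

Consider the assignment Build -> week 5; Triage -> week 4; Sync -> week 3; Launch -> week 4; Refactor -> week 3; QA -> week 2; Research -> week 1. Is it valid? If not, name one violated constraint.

Invalid. Triage is blocked on Build.

Triage is blocked on Build — violated.
Sync and Triage need the same test rig — holds.
Sync is blocked on Research — holds.
The team can handle at most 3 items per week — holds.
Build depends on QA — holds.
Research must be done before Triage — holds.
Gus owns both Triage and Launch and can only do one per week — violated.
Launch depends on Refactor — holds.
Dana owns both Triage and Refactor and can only do one per week — holds.
Build is blocked on Sync — holds.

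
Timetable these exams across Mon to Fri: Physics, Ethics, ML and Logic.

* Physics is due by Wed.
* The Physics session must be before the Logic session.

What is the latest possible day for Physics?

Physics's own window allows nothing later than Wed.
Physics at Wed is achievable: Ethics=Mon, Logic=Thu, ML=Mon, Physics=Wed.

Wed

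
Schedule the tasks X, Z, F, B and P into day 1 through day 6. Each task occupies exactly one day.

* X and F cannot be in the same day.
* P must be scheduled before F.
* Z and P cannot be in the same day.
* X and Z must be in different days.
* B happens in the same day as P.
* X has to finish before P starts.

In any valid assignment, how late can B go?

B must be in the same day as P, which can't be before day 2, so B is at least day 2; B must be in the same day as P, which can't be after day 5, so B is at most day 5.
B at day 5 is achievable: B=day 5, F=day 6, Z=day 2, X=day 1, P=day 5.

day 5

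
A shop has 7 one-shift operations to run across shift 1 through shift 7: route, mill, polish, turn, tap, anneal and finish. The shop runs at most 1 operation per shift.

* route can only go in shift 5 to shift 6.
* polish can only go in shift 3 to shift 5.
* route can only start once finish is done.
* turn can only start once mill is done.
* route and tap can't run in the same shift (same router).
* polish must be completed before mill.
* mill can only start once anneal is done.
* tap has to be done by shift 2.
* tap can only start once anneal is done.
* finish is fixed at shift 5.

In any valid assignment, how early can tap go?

shift 2

Precedence pushes tap to at least shift 2; tap's own window allows nothing later than shift 2.
tap at shift 2 is achievable: turn=shift 7, finish=shift 5, route=shift 6, polish=shift 3, mill=shift 4, tap=shift 2, anneal=shift 1.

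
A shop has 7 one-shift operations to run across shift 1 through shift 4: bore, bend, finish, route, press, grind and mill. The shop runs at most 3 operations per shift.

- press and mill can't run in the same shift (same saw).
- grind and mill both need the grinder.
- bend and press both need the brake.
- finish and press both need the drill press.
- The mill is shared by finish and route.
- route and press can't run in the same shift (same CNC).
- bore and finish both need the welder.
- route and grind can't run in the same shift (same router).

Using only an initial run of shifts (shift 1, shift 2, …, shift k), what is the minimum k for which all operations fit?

3

With at most 3 per shift and 7 operations, at least 3 shifts are needed.
3 works (last occupied shift: shift 3): for example route -> shift 1; press -> shift 3; bore -> shift 1; grind -> shift 3; mill -> shift 2; finish -> shift 2; bend -> shift 1.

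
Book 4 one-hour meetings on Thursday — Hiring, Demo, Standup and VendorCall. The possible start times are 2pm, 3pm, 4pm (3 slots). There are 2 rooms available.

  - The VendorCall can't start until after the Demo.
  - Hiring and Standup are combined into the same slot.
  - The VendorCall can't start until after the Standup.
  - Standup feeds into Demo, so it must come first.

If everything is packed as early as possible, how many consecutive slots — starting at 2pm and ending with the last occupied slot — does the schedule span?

3

The precedence chain requires at least 3 distinct slots.
With at most 2 per slot and 4 meetings, at least 2 slots are needed.
3 works (last occupied slot: 4pm): for example VendorCall in 4pm, Hiring in 2pm, Demo in 3pm, Standup in 2pm.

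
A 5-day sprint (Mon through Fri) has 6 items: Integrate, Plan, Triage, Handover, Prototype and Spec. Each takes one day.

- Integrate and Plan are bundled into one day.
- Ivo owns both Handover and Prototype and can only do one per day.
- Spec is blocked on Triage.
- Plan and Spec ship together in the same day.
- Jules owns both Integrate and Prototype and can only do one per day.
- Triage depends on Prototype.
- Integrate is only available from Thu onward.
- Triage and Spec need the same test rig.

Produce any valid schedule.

Handover -> Tue, Integrate -> Thu, Triage -> Tue, Plan -> Thu, Prototype -> Mon, Spec -> Thu

Checking: Prototype(Mon) before Triage(Tue); Triage(Tue) before Spec(Thu); Triage(Tue) != Spec(Thu); Integrate(Thu) != Prototype(Mon); Handover(Tue) != Prototype(Mon); Integrate = Plan = Thu; Plan = Spec = Thu; Integrate=Thu in [Thu,Fri].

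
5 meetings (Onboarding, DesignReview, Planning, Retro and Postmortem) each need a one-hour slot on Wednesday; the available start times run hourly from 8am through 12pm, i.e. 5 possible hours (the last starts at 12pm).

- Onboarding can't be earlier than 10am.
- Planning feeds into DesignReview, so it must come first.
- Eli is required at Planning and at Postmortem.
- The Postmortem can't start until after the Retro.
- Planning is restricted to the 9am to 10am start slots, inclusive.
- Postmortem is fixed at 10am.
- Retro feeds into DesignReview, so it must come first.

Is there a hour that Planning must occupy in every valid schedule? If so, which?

Planning's window is 9am–10am.
Postmortem is fixed at 10am, and Planning can't share a hour with Postmortem.
So Planning must be 9am.

9am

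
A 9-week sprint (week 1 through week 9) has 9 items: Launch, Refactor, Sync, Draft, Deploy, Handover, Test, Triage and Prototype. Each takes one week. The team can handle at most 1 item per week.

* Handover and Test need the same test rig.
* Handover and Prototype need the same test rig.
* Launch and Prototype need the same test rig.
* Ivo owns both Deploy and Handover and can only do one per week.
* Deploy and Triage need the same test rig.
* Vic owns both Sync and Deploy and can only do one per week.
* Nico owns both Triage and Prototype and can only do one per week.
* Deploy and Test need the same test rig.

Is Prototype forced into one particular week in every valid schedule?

Prototype can be week 1 (e.g. Prototype=week 1; Test=week 8; Refactor=week 3; Draft=week 5; Triage=week 9; Sync=week 4; Launch=week 2; Deploy=week 6; Handover=week 7) or week 2 (e.g. Launch in week 1, Refactor in week 3, Deploy in week 6, Handover in week 7, Test in week 8, Triage in week 9, Sync in week 4, Prototype in week 2, Draft in week 5).

No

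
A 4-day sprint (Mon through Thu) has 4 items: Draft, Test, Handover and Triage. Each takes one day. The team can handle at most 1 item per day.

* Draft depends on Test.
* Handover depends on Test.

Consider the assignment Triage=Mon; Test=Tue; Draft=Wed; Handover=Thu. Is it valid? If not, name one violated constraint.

Yes

Draft depends on Test — holds.
Handover depends on Test — holds.
The team can handle at most 1 item per day — holds.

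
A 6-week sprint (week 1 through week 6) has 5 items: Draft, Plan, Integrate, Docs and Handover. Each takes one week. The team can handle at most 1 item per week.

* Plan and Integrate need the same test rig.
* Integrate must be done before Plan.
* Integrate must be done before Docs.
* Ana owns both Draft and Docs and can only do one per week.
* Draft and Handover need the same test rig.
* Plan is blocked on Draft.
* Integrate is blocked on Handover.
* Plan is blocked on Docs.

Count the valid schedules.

Splitting on Draft: it can be week 1 (5), week 2 (5), week 3 (5), week 4 (5), week 5 (4). Listing each branch's schedules as (Plan, Integrate, Docs, Handover) by week number:
Draft=week 1: (5,3,4,2) (6,3,4,2) (6,3,5,2) (6,4,5,2) (6,4,5,3) — 5.
Draft=week 2: (5,3,4,1) (6,3,4,1) (6,3,5,1) (6,4,5,1) (6,4,5,3) — 5.
Draft=week 3: (5,2,4,1) (6,2,4,1) (6,2,5,1) (6,4,5,1) (6,4,5,2) — 5.
Draft=week 4: (5,2,3,1) (6,2,3,1) (6,2,5,1) (6,3,5,1) (6,3,5,2) — 5.
Draft=week 5: (6,2,3,1) (6,2,4,1) (6,3,4,1) (6,3,4,2) — 4.
Summing: 5 + 5 + 5 + 5 + 4 = 24.

24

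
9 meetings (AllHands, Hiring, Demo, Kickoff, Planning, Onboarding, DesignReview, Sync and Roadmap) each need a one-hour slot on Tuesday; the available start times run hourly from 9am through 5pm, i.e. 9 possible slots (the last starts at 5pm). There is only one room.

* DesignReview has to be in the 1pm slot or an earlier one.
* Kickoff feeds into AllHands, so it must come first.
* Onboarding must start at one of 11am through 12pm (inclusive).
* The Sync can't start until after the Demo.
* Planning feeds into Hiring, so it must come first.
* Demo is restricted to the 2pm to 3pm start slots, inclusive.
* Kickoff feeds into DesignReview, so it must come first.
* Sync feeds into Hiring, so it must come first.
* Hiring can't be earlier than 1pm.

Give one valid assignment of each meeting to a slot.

AllHands -> 12pm, Onboarding -> 11am, Hiring -> 4pm, Roadmap -> 5pm, Demo -> 2pm, Planning -> 1pm, Sync -> 3pm, Kickoff -> 9am, DesignReview -> 10am

Checking: Sync(3pm) before Hiring(4pm); Demo(2pm) before Sync(3pm); Kickoff(9am) before DesignReview(10am); Kickoff(9am) before AllHands(12pm); Planning(1pm) before Hiring(4pm); Demo=2pm in [2pm,3pm]; Onboarding=11am in [11am,12pm]; DesignReview=10am in [9am,1pm]; Hiring=4pm in [1pm,5pm]; max 1 per slot (cap 1).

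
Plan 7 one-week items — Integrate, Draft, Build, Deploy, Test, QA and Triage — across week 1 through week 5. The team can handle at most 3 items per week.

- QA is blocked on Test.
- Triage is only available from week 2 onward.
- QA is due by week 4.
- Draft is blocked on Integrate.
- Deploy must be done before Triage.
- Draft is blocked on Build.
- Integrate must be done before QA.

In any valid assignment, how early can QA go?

Precedence pushes QA to at least week 2; QA's own window allows nothing later than week 4.
QA at week 2 is achievable: Deploy -> week 1; QA -> week 2; Integrate -> week 1; Draft -> week 3; Build -> week 2; Test -> week 1; Triage -> week 2.

week 2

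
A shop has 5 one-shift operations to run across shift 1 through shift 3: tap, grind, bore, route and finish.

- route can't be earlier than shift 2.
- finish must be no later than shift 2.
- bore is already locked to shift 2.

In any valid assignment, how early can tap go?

shift 1

tap at shift 1 is achievable: bore in shift 2, grind in shift 1, route in shift 2, tap in shift 1, finish in shift 1.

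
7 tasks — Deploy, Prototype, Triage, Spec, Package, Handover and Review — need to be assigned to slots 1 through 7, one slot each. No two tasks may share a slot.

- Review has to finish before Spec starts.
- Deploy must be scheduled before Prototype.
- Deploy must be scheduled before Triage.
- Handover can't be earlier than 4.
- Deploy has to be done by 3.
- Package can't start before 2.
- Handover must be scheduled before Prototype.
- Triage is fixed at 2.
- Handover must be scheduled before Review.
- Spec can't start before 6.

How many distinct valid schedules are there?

Enumerating: Prototype -> 7; Deploy -> 1; Spec -> 6; Triage -> 2; Review -> 5; Handover -> 4; Package -> 3 | Review -> 6; Triage -> 2; Handover -> 4; Spec -> 7; Prototype -> 5; Deploy -> 1; Package -> 3 | Handover -> 4, Review -> 5, Prototype -> 6, Deploy -> 1, Triage -> 2, Package -> 3, Spec -> 7.

3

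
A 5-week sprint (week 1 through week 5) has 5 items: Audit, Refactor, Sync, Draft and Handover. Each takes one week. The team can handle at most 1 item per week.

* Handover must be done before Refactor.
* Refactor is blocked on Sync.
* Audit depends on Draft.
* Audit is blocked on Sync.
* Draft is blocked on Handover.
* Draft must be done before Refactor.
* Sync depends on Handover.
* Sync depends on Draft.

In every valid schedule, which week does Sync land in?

Precedence pushes Sync to at least week 3; downstream work caps Sync at week 4.
So Sync is pinned to week 3.

week 3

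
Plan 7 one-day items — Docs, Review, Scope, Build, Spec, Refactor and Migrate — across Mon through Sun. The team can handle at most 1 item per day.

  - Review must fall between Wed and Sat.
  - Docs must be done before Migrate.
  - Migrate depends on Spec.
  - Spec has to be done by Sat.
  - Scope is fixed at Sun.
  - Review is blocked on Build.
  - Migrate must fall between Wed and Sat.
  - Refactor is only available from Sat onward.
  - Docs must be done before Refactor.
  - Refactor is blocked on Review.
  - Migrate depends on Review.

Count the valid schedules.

10

Splitting on Docs: it can be Mon (3), Tue (3), Wed (2), Thu (2). Listing each branch's schedules as (Review, Scope, Build, Spec, Refactor, Migrate):
Docs=Mon: (Wed,Sun,Tue,Thu,Sat,Fri) (Thu,Sun,Tue,Wed,Sat,Fri) (Thu,Sun,Wed,Tue,Sat,Fri) — 3.
Docs=Tue: (Wed,Sun,Mon,Thu,Sat,Fri) (Thu,Sun,Mon,Wed,Sat,Fri) (Thu,Sun,Wed,Mon,Sat,Fri) — 3.
Docs=Wed: (Thu,Sun,Mon,Tue,Sat,Fri) (Thu,Sun,Tue,Mon,Sat,Fri) — 2.
Docs=Thu: (Wed,Sun,Mon,Tue,Sat,Fri) (Wed,Sun,Tue,Mon,Sat,Fri) — 2.
Summing: 3 + 3 + 2 + 2 = 10.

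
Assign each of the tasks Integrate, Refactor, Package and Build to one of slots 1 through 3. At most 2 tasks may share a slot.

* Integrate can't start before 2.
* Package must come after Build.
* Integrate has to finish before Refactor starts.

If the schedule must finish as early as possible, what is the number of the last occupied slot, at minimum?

slot 3

The precedence chain requires at least 2 distinct slots.
With at most 2 per slot and 4 tasks, at least 2 slots are needed.
Propagating the time windows through the other constraints, Refactor can't land before 3, so the schedule must run through at least slot 3.
3 works (last occupied slot: 3): for example Package -> 2, Integrate -> 2, Refactor -> 3, Build -> 1.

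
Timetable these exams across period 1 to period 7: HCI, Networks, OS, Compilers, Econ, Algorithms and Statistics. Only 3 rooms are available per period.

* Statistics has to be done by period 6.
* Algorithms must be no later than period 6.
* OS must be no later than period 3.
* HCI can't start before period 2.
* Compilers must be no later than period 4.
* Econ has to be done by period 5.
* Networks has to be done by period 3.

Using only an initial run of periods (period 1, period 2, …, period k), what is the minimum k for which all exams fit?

With at most 3 per period and 7 exams, at least 3 periods are needed.
HCI can't be placed before period 2, so the schedule must run through at least period 2.
3 works (last occupied period: period 3): for example Compilers=period 1, Statistics=period 3, Algorithms=period 2, OS=period 1, HCI=period 2, Econ=period 2, Networks=period 1.

3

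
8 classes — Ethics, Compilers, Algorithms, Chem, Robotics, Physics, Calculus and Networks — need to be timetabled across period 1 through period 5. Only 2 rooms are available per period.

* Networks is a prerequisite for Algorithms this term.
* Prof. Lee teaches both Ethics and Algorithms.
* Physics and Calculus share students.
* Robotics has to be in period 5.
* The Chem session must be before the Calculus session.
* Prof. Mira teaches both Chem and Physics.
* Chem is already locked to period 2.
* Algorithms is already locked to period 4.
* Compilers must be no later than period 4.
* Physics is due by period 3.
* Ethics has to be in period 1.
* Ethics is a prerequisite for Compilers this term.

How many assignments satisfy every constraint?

23

Splitting on Compilers: it can be period 2 (7), period 3 (9), period 4 (7). Listing each branch's schedules as (Ethics, Algorithms, Chem, Robotics, Physics, Calculus, Networks) by period number:
Compilers=period 2: (1,4,2,5,1,3,3) (1,4,2,5,1,4,3) (1,4,2,5,1,5,3) (1,4,2,5,3,4,1) (1,4,2,5,3,4,3) (1,4,2,5,3,5,1) (1,4,2,5,3,5,3) — 7.
Compilers=period 3: (1,4,2,5,1,3,2) (1,4,2,5,1,4,2) (1,4,2,5,1,4,3) (1,4,2,5,1,5,2) (1,4,2,5,1,5,3) (1,4,2,5,3,4,1) (1,4,2,5,3,4,2) (1,4,2,5,3,5,1) (1,4,2,5,3,5,2) — 9.
Compilers=period 4: (1,4,2,5,1,3,2) (1,4,2,5,1,3,3) (1,4,2,5,1,5,2) (1,4,2,5,1,5,3) (1,4,2,5,3,5,1) (1,4,2,5,3,5,2) (1,4,2,5,3,5,3) — 7.
Summing: 7 + 9 + 7 = 23.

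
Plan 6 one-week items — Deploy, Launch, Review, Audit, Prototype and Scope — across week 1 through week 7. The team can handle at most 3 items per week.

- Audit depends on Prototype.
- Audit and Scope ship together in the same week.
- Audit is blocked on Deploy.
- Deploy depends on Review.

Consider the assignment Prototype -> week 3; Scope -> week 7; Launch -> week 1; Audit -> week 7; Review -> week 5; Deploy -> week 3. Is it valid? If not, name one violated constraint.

Audit is blocked on Deploy — holds.
Audit depends on Prototype — holds.
Deploy depends on Review — violated.
The team can handle at most 3 items per week — holds.
Audit and Scope ship together in the same week — holds.

Invalid. Deploy depends on Review.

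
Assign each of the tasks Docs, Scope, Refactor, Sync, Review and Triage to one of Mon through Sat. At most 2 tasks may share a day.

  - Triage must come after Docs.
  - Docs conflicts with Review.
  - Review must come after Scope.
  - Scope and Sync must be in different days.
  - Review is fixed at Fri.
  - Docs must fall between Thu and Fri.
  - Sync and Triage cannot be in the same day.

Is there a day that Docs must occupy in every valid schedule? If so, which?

Thu

Docs's window is Thu–Fri.
Review is fixed at Fri, and Docs can't share a day with Review.
So Docs must be Thu.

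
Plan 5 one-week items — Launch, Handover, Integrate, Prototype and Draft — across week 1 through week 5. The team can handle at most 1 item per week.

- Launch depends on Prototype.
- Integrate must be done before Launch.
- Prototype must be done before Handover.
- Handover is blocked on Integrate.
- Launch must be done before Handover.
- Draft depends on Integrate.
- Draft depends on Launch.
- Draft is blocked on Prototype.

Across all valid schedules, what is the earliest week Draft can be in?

week 4

Precedence pushes Draft to at least week 3.
Draft at week 4 is achievable: Prototype -> week 2; Integrate -> week 1; Handover -> week 5; Draft -> week 4; Launch -> week 3.
Nothing earlier works — the capacity limit rule out every week before week 4.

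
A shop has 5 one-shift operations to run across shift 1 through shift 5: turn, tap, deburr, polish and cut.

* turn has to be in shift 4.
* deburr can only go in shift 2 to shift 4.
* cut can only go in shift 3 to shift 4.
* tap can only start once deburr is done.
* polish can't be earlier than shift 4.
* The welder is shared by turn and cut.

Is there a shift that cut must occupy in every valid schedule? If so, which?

cut's window is shift 3–shift 4.
turn is fixed at shift 4, and cut can't share a shift with turn.
So cut must be shift 3.

shift 3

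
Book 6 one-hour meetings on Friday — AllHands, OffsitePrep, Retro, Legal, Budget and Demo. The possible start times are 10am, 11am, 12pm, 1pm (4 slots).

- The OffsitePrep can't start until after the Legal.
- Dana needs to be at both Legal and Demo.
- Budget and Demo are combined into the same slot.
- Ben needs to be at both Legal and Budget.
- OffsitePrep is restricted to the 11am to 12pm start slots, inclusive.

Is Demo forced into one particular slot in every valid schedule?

Demo can be 10am (e.g. Retro=10am; Legal=11am; OffsitePrep=12pm; AllHands=10am; Demo=10am; Budget=10am) or 11am (e.g. AllHands -> 10am, Legal -> 10am, OffsitePrep -> 11am, Retro -> 10am, Demo -> 11am, Budget -> 11am).

No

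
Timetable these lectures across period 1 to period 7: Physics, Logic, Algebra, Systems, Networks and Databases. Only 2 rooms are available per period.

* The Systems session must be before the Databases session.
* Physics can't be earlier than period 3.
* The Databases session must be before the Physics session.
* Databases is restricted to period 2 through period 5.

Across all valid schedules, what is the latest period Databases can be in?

period 5

Databases is available from period 2; Databases's own window allows nothing later than period 5.
Databases at period 5 is achievable: Databases -> period 5, Networks -> period 2, Logic -> period 1, Systems -> period 1, Algebra -> period 2, Physics -> period 6.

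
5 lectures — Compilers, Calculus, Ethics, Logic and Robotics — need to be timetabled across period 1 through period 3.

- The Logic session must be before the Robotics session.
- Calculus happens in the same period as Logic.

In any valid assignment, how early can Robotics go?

Precedence pushes Robotics to at least period 2.
Robotics at period 2 is achievable: Calculus in period 1; Robotics in period 2; Logic in period 1; Compilers in period 1; Ethics in period 1.

period 2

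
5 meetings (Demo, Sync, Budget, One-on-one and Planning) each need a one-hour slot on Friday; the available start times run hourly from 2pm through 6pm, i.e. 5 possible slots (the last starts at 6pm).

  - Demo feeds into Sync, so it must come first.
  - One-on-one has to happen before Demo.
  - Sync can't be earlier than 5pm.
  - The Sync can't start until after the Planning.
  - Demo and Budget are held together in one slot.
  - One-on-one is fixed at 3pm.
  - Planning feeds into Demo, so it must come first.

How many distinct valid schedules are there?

7

Splitting on Demo: it can be 4pm (4), 5pm (3). Listing each branch's schedules as (Sync, Budget, One-on-one, Planning):
Demo=4pm: (5pm,4pm,3pm,2pm) (5pm,4pm,3pm,3pm) (6pm,4pm,3pm,2pm) (6pm,4pm,3pm,3pm) — 4.
Demo=5pm: (6pm,5pm,3pm,2pm) (6pm,5pm,3pm,3pm) (6pm,5pm,3pm,4pm) — 3.
Summing: 4 + 3 = 7.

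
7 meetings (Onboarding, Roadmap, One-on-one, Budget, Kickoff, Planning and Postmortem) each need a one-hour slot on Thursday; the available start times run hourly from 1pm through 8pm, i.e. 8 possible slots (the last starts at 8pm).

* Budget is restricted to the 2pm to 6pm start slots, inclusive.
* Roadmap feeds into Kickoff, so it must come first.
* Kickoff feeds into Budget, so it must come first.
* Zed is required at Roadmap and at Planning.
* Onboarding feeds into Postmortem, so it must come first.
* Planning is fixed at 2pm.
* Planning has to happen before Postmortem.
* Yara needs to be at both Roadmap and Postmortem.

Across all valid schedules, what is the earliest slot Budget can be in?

3pm

Budget is available from 2pm; precedence pushes Budget to at least 3pm; Budget's own window allows nothing later than 6pm.
Budget at 3pm is achievable: Planning=2pm, Roadmap=1pm, Kickoff=2pm, Budget=3pm, One-on-one=1pm, Postmortem=3pm, Onboarding=1pm.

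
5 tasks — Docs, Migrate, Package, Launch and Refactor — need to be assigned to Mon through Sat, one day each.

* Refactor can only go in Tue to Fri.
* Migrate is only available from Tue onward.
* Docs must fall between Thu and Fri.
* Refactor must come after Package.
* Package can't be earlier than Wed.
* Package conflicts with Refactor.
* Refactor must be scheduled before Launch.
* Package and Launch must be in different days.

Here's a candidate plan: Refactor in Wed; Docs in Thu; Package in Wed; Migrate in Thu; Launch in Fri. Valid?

Invalid. Package conflicts with Refactor.

Package can't be earlier than Wed — holds.
Refactor can only go in Tue to Fri — holds.
Package and Launch must be in different days — holds.
Refactor must come after Package — violated.
Docs must fall between Thu and Fri — holds.
Migrate is only available from Tue onward — holds.
Refactor must be scheduled before Launch — holds.
Package conflicts with Refactor — violated.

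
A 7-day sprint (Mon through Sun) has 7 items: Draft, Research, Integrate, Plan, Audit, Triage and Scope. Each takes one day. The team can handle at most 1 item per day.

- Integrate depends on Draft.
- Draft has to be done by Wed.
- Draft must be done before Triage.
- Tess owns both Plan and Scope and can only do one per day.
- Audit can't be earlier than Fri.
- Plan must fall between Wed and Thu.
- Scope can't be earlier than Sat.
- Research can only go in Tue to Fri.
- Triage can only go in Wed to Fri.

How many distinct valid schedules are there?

20

Splitting on Research: it can be Tue (12), Wed (2), Thu (2), Fri (4). Listing each branch's schedules as (Draft, Integrate, Plan, Audit, Triage, Scope):
Research=Tue: (Mon,Wed,Thu,Sat,Fri,Sun) (Mon,Wed,Thu,Sun,Fri,Sat) (Mon,Thu,Wed,Sat,Fri,Sun) (Mon,Thu,Wed,Sun,Fri,Sat) (Mon,Fri,Wed,Sat,Thu,Sun) (Mon,Fri,Wed,Sun,Thu,Sat) (Mon,Fri,Thu,Sat,Wed,Sun) (Mon,Fri,Thu,Sun,Wed,Sat) (Mon,Sat,Wed,Fri,Thu,Sun) (Mon,Sat,Thu,Fri,Wed,Sun) (Mon,Sun,Wed,Fri,Thu,Sat) (Mon,Sun,Thu,Fri,Wed,Sat) — 12.
Research=Wed: (Mon,Tue,Thu,Sat,Fri,Sun) (Mon,Tue,Thu,Sun,Fri,Sat) — 2.
Research=Thu: (Mon,Tue,Wed,Sat,Fri,Sun) (Mon,Tue,Wed,Sun,Fri,Sat) — 2.
Research=Fri: (Mon,Tue,Wed,Sat,Thu,Sun) (Mon,Tue,Wed,Sun,Thu,Sat) (Mon,Tue,Thu,Sat,Wed,Sun) (Mon,Tue,Thu,Sun,Wed,Sat) — 4.
Summing: 12 + 2 + 2 + 4 = 20.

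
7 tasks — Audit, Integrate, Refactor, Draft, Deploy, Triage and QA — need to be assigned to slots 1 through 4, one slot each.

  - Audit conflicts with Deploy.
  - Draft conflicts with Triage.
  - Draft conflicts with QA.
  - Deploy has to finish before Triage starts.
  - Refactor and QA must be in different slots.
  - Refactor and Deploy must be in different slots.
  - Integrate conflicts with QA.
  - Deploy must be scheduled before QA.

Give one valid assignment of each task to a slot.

QA=2; Triage=2; Integrate=1; Audit=2; Refactor=3; Draft=1; Deploy=1

Checking: Deploy(1) before QA(2); Deploy(1) before Triage(2); Refactor(3) != Deploy(1); Refactor(3) != QA(2); Draft(1) != Triage(2); Draft(1) != QA(2); Integrate(1) != QA(2); Audit(2) != Deploy(1).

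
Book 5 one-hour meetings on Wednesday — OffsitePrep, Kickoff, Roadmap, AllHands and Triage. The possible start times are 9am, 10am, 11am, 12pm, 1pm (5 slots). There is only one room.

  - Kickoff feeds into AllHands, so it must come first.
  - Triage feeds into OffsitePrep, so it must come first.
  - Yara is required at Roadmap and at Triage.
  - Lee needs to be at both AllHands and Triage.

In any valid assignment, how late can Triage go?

Downstream work caps Triage at 12pm.
Triage at 12pm is achievable: OffsitePrep in 1pm, AllHands in 10am, Roadmap in 11am, Kickoff in 9am, Triage in 12pm.

12pm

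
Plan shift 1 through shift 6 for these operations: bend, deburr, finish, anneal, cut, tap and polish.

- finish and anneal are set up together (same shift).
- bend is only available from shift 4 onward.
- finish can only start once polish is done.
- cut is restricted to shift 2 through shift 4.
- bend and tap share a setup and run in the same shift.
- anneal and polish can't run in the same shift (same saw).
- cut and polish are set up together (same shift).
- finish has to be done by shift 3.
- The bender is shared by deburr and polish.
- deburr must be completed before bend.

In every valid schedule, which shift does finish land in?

Precedence pushes finish to at least shift 3; finish's own window allows nothing later than shift 3.
So finish is pinned to shift 3.

shift 3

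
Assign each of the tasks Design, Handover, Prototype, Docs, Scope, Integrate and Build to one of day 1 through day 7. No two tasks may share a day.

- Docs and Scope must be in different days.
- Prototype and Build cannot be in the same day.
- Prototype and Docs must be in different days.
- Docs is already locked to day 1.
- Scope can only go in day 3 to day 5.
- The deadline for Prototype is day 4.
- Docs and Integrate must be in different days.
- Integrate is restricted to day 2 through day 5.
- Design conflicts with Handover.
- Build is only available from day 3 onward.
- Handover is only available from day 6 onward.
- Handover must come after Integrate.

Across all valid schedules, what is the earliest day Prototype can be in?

day 2

Prototype's own window allows nothing later than day 4.
Prototype at day 2 is achievable: Handover=day 6, Scope=day 3, Build=day 5, Prototype=day 2, Integrate=day 4, Design=day 7, Docs=day 1.
Nothing earlier works — the conflict and capacity constraints rule out every day before day 2.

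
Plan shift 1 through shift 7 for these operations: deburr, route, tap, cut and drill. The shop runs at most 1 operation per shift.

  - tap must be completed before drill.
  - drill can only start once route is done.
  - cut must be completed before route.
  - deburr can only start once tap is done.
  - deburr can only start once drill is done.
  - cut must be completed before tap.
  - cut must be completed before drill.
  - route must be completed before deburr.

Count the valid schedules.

42

Splitting on deburr: it can be shift 5 (2), shift 6 (10), shift 7 (30). Listing each branch's schedules as (route, tap, cut, drill) by shift number:
deburr=shift 5: (2,3,1,4) (3,2,1,4) — 2.
deburr=shift 6: (2,3,1,4) (2,3,1,5) (2,4,1,5) (3,2,1,4) (3,2,1,5) (3,4,1,5) (3,4,2,5) (4,2,1,5) (4,3,1,5) (4,3,2,5) — 10.
deburr=shift 7: (2,3,1,4) (2,3,1,5) (2,3,1,6) (2,4,1,5) (2,4,1,6) (2,5,1,6) (3,2,1,4) (3,2,1,5) (3,2,1,6) (3,4,1,5) (3,4,1,6) (3,4,2,5) (3,4,2,6) (3,5,1,6) (3,5,2,6) (4,2,1,5) (4,2,1,6) (4,3,1,5) (4,3,1,6) (4,3,2,5) (4,3,2,6) (4,5,1,6) (4,5,2,6) (4,5,3,6) (5,2,1,6) (5,3,1,6) (5,3,2,6) (5,4,1,6) (5,4,2,6) (5,4,3,6) — 30.
Summing: 2 + 10 + 30 = 42.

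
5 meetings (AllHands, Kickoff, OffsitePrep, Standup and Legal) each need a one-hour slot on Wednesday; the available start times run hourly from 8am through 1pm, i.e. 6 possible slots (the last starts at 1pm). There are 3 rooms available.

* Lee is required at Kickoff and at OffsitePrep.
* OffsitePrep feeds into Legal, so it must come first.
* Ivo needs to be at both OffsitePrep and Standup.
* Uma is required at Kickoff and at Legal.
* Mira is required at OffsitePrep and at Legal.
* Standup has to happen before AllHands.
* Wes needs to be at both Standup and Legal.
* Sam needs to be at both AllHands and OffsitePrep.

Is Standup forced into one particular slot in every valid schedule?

No

Standup can be 8am (e.g. Legal in 11am, Kickoff in 8am, Standup in 8am, OffsitePrep in 10am, AllHands in 9am) or 9am (e.g. Legal -> 10am; Standup -> 9am; OffsitePrep -> 8am; Kickoff -> 9am; AllHands -> 10am).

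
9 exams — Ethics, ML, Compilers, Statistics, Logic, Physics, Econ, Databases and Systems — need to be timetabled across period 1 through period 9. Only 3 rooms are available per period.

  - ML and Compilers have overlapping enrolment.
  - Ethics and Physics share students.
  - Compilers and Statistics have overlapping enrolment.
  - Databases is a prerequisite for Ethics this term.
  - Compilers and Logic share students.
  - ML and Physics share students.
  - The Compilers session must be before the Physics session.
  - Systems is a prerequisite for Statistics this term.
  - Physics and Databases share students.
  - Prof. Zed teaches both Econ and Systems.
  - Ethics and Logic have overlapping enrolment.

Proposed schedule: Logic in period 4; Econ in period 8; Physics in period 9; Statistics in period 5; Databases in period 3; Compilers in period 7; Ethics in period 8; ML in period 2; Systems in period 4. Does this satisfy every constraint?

Valid

Physics and Databases share students — holds.
Prof. Zed teaches both Econ and Systems — holds.
Only 3 rooms are available per period — holds.
Compilers and Statistics have overlapping enrolment — holds.
Databases is a prerequisite for Ethics this term — holds.
Systems is a prerequisite for Statistics this term — holds.
The Compilers session must be before the Physics session — holds.
ML and Physics share students — holds.
ML and Compilers have overlapping enrolment — holds.
Ethics and Physics share students — holds.
Compilers and Logic share students — holds.
Ethics and Logic have overlapping enrolment — holds.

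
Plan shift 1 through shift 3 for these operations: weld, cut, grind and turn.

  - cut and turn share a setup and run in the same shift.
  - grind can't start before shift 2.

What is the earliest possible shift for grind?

Grind is available from shift 2.
grind at shift 2 is achievable: weld -> shift 1; grind -> shift 2; turn -> shift 1; cut -> shift 1.

shift 2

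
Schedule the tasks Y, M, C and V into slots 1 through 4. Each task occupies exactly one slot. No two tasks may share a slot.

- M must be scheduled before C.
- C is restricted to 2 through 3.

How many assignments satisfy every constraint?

Splitting on Y: it can be 1 (1), 2 (1), 3 (1), 4 (3). Listing each branch's schedules as (M, C, V):
Y=1: (2,3,4) — 1.
Y=2: (1,3,4) — 1.
Y=3: (1,2,4) — 1.
Y=4: (1,2,3) (1,3,2) (2,3,1) — 3.
Summing: 1 + 1 + 1 + 3 = 6.

6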